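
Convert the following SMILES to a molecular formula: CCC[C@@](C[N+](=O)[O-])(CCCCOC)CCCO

C13H27NO4

Heavy atoms from the SMILES: 13 C, 1 N, 4 O.
Implicit hydrogens by atom environment:
  10 × C: 2 H each → 20
  2 × C: 3 H each → 6
  2 × O: no H
  1 × C: no H
  1 × N (charge +1): no H
  1 × O: 1 H
  1 × O (charge -1): no H
  Total hydrogens = 27.
Molecular formula: C13H27NO4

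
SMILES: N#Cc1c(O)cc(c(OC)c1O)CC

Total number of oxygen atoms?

The symbol for oxygen appears 3 times in the SMILES.

3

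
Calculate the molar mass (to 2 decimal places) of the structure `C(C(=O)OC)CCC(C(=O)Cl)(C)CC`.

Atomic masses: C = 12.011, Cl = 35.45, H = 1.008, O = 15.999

Molecular formula: C10H17ClO3.
M = 10×12.011 + 1×35.45 + 17×1.008 + 3×15.999 = 220.69 g/mol.

220.69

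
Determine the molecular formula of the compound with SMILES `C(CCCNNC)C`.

C6H16N2

Heavy atoms from the SMILES: 6 C, 2 N.
Implicit hydrogens by atom environment:
  4 × C: 2 H each → 8
  2 × C: 3 H each → 6
  2 × N: 1 H each → 2
  Total hydrogens = 16.
Molecular formula: C6H16N2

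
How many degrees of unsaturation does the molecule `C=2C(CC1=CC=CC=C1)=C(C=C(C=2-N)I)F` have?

Molecular formula from the SMILES: C13H11FIN.
DoU = (2C + 2 + N − H − X)/2 = (2·13 + 2 + 1 − 11 − 2)/2 = 16/2 = 8.
(Structurally: 2 ring(s) + 6 π bond(s) = 8.)

8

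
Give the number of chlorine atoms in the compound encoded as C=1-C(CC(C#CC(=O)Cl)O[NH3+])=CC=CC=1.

The symbol for chlorine appears 1 time in the SMILES.

1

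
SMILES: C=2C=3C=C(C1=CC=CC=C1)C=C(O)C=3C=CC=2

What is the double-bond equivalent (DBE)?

Molecular formula from the SMILES: C16H12O.
DoU = (2C + 2 + N − H − X)/2 = (2·16 + 2 + 0 − 12 − 0)/2 = 22/2 = 11.
(Structurally: 3 ring(s) + 8 π bond(s) = 11.)

11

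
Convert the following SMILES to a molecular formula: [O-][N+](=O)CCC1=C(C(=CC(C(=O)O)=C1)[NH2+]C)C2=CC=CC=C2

Heavy atoms from the SMILES: 16 C, 2 N, 4 O.
Implicit hydrogens by atom environment:
  7 × C (aromatic): 1 H each → 7
  5 × C (aromatic): no H
  2 × C: 2 H each → 4
  2 × O: no H
  1 × C: 3 H
  1 × C: no H
  1 × N (charge +1): 2 H
  1 × N (charge +1): no H
  1 × O: 1 H
  1 × O (charge -1): no H
  Total hydrogens = 17.
Net charge +1.
Molecular formula: C16H17N2O4+

C16H17N2O4+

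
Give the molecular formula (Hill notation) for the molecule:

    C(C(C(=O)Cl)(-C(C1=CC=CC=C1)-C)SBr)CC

Heavy atoms from the SMILES: 1 Br, 13 C, 1 Cl, 1 O, 1 S.
Implicit hydrogens by atom environment:
  5 × C (aromatic): 1 H each → 5
  2 × C: 3 H each → 6
  2 × C: 2 H each → 4
  2 × C: no H
  1 × Br: no H
  1 × C: 1 H
  1 × C (aromatic): no H
  1 × Cl: no H
  1 × O: no H
  1 × S: no H
  Total hydrogens = 16.
Molecular formula: C13H16BrClOS

C13H16BrClOS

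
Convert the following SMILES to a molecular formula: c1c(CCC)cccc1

C9H12

Heavy atoms from the SMILES: 9 C.
Implicit hydrogens by atom environment:
  5 × C (aromatic): 1 H each → 5
  2 × C: 2 H each → 4
  1 × C: 3 H
  1 × C (aromatic): no H
  Total hydrogens = 12.
Molecular formula: C9H12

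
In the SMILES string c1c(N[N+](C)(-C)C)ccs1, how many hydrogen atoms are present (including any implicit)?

Hydrogens are implicit in SMILES; fill each atom to its normal valence:
  3 × C: 3 H each → 9
  3 × C (aromatic): 1 H each → 3
  1 × C (aromatic): no H
  1 × N: 1 H
  1 × N (charge +1): no H
  1 × S (aromatic): no H
  Total hydrogens = 13.

13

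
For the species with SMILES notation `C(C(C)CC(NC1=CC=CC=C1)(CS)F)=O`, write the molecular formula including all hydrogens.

Heavy atoms from the SMILES: 12 C, 1 F, 1 N, 1 O, 1 S.
Implicit hydrogens by atom environment:
  5 × C (aromatic): 1 H each → 5
  2 × C: 2 H each → 4
  2 × C: 1 H each → 2
  1 × C: 3 H
  1 × C: no H
  1 × C (aromatic): no H
  1 × F: no H
  1 × N: 1 H
  1 × O: no H
  1 × S: 1 H
  Total hydrogens = 16.
Molecular formula: C12H16FNOS

C12H16FNOS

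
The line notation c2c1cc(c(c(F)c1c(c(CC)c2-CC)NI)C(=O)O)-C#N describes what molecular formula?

Heavy atoms from the SMILES: 16 C, 1 F, 1 I, 2 N, 2 O.
Implicit hydrogens by atom environment:
  8 × C (aromatic): no H
  2 × C: 3 H each → 6
  2 × C: 2 H each → 4
  2 × C (aromatic): 1 H each → 2
  2 × C: no H
  1 × F: no H
  1 × I: no H
  1 × N: 1 H
  1 × N: no H
  1 × O: 1 H
  1 × O: no H
  Total hydrogens = 14.
Molecular formula: C16H14FIN2O2

C16H14FIN2O2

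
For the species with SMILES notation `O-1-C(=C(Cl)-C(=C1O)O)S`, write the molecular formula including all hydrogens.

Heavy atoms from the SMILES: 4 C, 1 Cl, 3 O, 1 S.
Implicit hydrogens by atom environment:
  4 × C (aromatic): no H
  2 × O: 1 H each → 2
  1 × Cl: no H
  1 × O (aromatic): no H
  1 × S: 1 H
  Total hydrogens = 3.
Molecular formula: C4H3ClO3S

C4H3ClO3S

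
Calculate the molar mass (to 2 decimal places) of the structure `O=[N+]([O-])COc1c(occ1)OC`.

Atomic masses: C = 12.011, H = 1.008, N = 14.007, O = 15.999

173.12

Molecular formula: C6H7NO5.
M = 6×12.011 + 7×1.008 + 1×14.007 + 5×15.999 = 173.12 g/mol.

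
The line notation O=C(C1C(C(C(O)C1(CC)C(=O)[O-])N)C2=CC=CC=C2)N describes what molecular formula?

C15H19N2O4-

Heavy atoms from the SMILES: 15 C, 2 N, 4 O.
Implicit hydrogens by atom environment:
  5 × C (aromatic): 1 H each → 5
  4 × C: 1 H each → 4
  3 × C: no H
  2 × N: 2 H each → 4
  2 × O: no H
  1 × C: 3 H
  1 × C: 2 H
  1 × C (aromatic): no H
  1 × O: 1 H
  1 × O (charge -1): no H
  Total hydrogens = 19.
Net charge -1.
Molecular formula: C15H19N2O4-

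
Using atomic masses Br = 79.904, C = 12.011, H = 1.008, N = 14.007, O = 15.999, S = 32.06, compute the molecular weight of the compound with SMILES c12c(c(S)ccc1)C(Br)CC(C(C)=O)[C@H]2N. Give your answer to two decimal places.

300.21

Molecular formula: C12H14BrNOS.
M = 1×79.904 + 12×12.011 + 14×1.008 + 1×14.007 + 1×15.999 + 1×32.06 = 300.21 g/mol.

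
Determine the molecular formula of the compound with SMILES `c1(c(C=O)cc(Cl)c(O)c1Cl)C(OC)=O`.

C9H6Cl2O4

Heavy atoms from the SMILES: 9 C, 2 Cl, 4 O.
Implicit hydrogens by atom environment:
  5 × C (aromatic): no H
  3 × O: no H
  2 × Cl: no H
  1 × C: 3 H
  1 × C (aromatic): 1 H
  1 × C: 1 H
  1 × C: no H
  1 × O: 1 H
  Total hydrogens = 6.
Molecular formula: C9H6Cl2O4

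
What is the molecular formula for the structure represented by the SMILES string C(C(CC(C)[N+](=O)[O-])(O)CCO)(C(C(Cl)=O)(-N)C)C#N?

C11H18ClN3O5

Heavy atoms from the SMILES: 11 C, 1 Cl, 3 N, 5 O.
Implicit hydrogens by atom environment:
  4 × C: no H
  3 × C: 2 H each → 6
  2 × C: 3 H each → 6
  2 × C: 1 H each → 2
  2 × O: 1 H each → 2
  2 × O: no H
  1 × Cl: no H
  1 × N: 2 H
  1 × N (charge +1): no H
  1 × N: no H
  1 × O (charge -1): no H
  Total hydrogens = 18.
Molecular formula: C11H18ClN3O5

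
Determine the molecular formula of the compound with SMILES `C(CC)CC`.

C5H12

Heavy atoms from the SMILES: 5 C.
Implicit hydrogens by atom environment:
  3 × C: 2 H each → 6
  2 × C: 3 H each → 6
  Total hydrogens = 12.
Molecular formula: C5H12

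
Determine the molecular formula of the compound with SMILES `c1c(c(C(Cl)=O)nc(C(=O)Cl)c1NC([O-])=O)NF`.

C8H3Cl2FN3O4-

Heavy atoms from the SMILES: 8 C, 2 Cl, 1 F, 3 N, 4 O.
Implicit hydrogens by atom environment:
  4 × C (aromatic): no H
  3 × C: no H
  3 × O: no H
  2 × Cl: no H
  2 × N: 1 H each → 2
  1 × C (aromatic): 1 H
  1 × F: no H
  1 × N (aromatic): no H
  1 × O (charge -1): no H
  Total hydrogens = 3.
Net charge -1.
Molecular formula: C8H3Cl2FN3O4-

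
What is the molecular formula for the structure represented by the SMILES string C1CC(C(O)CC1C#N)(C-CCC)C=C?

Heavy atoms from the SMILES: 13 C, 1 N, 1 O.
Implicit hydrogens by atom environment:
  7 × C: 2 H each → 14
  3 × C: 1 H each → 3
  2 × C: no H
  1 × C: 3 H
  1 × N: no H
  1 × O: 1 H
  Total hydrogens = 21.
Molecular formula: C13H21NO

C13H21NO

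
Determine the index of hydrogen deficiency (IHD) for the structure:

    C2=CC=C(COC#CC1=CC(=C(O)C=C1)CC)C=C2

10

Molecular formula from the SMILES: C17H16O2.
DoU = (2C + 2 + N − H − X)/2 = (2·17 + 2 + 0 − 16 − 0)/2 = 20/2 = 10.
(Structurally: 2 ring(s) + 8 π bond(s) = 10.)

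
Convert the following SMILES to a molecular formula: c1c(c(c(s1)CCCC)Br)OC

Heavy atoms from the SMILES: 1 Br, 9 C, 1 O, 1 S.
Implicit hydrogens by atom environment:
  3 × C: 2 H each → 6
  3 × C (aromatic): no H
  2 × C: 3 H each → 6
  1 × Br: no H
  1 × C (aromatic): 1 H
  1 × O: no H
  1 × S (aromatic): no H
  Total hydrogens = 13.
Molecular formula: C9H13BrOS

C9H13BrOS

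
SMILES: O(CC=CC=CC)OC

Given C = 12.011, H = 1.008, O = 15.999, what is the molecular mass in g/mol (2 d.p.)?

128.17

Molecular formula: C7H12O2.
M = 7×12.011 + 12×1.008 + 2×15.999 = 128.17 g/mol.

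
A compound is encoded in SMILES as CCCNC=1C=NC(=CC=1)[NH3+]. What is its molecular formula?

Heavy atoms from the SMILES: 8 C, 3 N.
Implicit hydrogens by atom environment:
  3 × C (aromatic): 1 H each → 3
  2 × C: 2 H each → 4
  2 × C (aromatic): no H
  1 × C: 3 H
  1 × N (charge +1): 3 H
  1 × N: 1 H
  1 × N (aromatic): no H
  Total hydrogens = 14.
Net charge +1.
Molecular formula: C8H14N3+

C8H14N3+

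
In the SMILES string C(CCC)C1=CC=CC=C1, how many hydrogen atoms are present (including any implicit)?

14

Hydrogens are implicit in SMILES; fill each atom to its normal valence:
  5 × C (aromatic): 1 H each → 5
  3 × C: 2 H each → 6
  1 × C: 3 H
  1 × C (aromatic): no H
  Total hydrogens = 14.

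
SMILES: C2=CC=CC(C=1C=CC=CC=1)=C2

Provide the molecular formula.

C12H10

Heavy atoms from the SMILES: 12 C.
Implicit hydrogens by atom environment:
  10 × C (aromatic): 1 H each → 10
  2 × C (aromatic): no H
  Total hydrogens = 10.
Molecular formula: C12H10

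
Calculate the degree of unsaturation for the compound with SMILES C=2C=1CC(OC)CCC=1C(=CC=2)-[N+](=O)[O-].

Molecular formula from the SMILES: C11H13NO3.
DoU = (2C + 2 + N − H − X)/2 = (2·11 + 2 + 1 − 13 − 0)/2 = 12/2 = 6.
(Structurally: 2 ring(s) + 4 π bond(s) = 6.)

6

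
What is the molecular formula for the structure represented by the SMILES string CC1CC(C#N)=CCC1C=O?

C9H11NO

Heavy atoms from the SMILES: 9 C, 1 N, 1 O.
Implicit hydrogens by atom environment:
  4 × C: 1 H each → 4
  2 × C: 2 H each → 4
  2 × C: no H
  1 × C: 3 H
  1 × N: no H
  1 × O: no H
  Total hydrogens = 11.
Molecular formula: C9H11NO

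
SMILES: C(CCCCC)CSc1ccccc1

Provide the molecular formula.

Heavy atoms from the SMILES: 13 C, 1 S.
Implicit hydrogens by atom environment:
  6 × C: 2 H each → 12
  5 × C (aromatic): 1 H each → 5
  1 × C: 3 H
  1 × C (aromatic): no H
  1 × S: no H
  Total hydrogens = 20.
Molecular formula: C13H20S

C13H20S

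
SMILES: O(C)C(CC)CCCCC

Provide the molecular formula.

C9H20O

Heavy atoms from the SMILES: 9 C, 1 O.
Implicit hydrogens by atom environment:
  5 × C: 2 H each → 10
  3 × C: 3 H each → 9
  1 × C: 1 H
  1 × O: no H
  Total hydrogens = 20.
Molecular formula: C9H20O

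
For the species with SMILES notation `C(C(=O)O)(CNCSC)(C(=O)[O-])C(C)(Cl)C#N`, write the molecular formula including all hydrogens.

C9H12ClN2O4S-

Heavy atoms from the SMILES: 9 C, 1 Cl, 2 N, 4 O, 1 S.
Implicit hydrogens by atom environment:
  5 × C: no H
  2 × C: 3 H each → 6
  2 × C: 2 H each → 4
  2 × O: no H
  1 × Cl: no H
  1 × N: 1 H
  1 × N: no H
  1 × O: 1 H
  1 × O (charge -1): no H
  1 × S: no H
  Total hydrogens = 12.
Net charge -1.
Molecular formula: C9H12ClN2O4S-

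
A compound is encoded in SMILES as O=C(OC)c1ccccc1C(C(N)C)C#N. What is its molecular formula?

Heavy atoms from the SMILES: 12 C, 2 N, 2 O.
Implicit hydrogens by atom environment:
  4 × C (aromatic): 1 H each → 4
  2 × C: 3 H each → 6
  2 × C: 1 H each → 2
  2 × C (aromatic): no H
  2 × C: no H
  2 × O: no H
  1 × N: 2 H
  1 × N: no H
  Total hydrogens = 14.
Molecular formula: C12H14N2O2

C12H14N2O2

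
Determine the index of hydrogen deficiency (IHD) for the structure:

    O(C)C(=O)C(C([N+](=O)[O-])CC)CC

2

Molecular formula from the SMILES: C8H15NO4.
DoU = (2C + 2 + N − H − X)/2 = (2·8 + 2 + 1 − 15 − 0)/2 = 4/2 = 2.
(Structurally: 0 ring(s) + 2 π bond(s) = 2.)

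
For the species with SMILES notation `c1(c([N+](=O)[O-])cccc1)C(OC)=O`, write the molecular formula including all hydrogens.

C8H7NO4

Heavy atoms from the SMILES: 8 C, 1 N, 4 O.
Implicit hydrogens by atom environment:
  4 × C (aromatic): 1 H each → 4
  3 × O: no H
  2 × C (aromatic): no H
  1 × C: 3 H
  1 × C: no H
  1 × N (charge +1): no H
  1 × O (charge -1): no H
  Total hydrogens = 7.
Molecular formula: C8H7NO4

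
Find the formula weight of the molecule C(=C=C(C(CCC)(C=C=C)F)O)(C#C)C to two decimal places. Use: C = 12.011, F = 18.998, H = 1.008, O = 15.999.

Molecular formula: C13H15FO.
M = 13×12.011 + 1×18.998 + 15×1.008 + 1×15.999 = 206.26 g/mol.

206.26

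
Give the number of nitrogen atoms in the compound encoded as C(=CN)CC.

1

The symbol for nitrogen appears 1 time in the SMILES.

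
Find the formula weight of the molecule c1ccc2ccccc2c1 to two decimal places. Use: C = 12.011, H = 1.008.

128.17

Molecular formula: C10H8.
M = 10×12.011 + 8×1.008 = 128.17 g/mol.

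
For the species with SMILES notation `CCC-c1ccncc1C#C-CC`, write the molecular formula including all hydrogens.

C12H15N

Heavy atoms from the SMILES: 12 C, 1 N.
Implicit hydrogens by atom environment:
  3 × C: 2 H each → 6
  3 × C (aromatic): 1 H each → 3
  2 × C: 3 H each → 6
  2 × C (aromatic): no H
  2 × C: no H
  1 × N (aromatic): no H
  Total hydrogens = 15.
Molecular formula: C12H15N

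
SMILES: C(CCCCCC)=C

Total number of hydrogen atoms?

Hydrogens are implicit in SMILES; fill each atom to its normal valence:
  6 × C: 2 H each → 12
  1 × C: 3 H
  1 × C: 1 H
  Total hydrogens = 16.

16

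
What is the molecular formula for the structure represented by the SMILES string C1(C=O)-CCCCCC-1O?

C8H14O2

Heavy atoms from the SMILES: 8 C, 2 O.
Implicit hydrogens by atom environment:
  5 × C: 2 H each → 10
  3 × C: 1 H each → 3
  1 × O: 1 H
  1 × O: no H
  Total hydrogens = 14.
Molecular formula: C8H14O2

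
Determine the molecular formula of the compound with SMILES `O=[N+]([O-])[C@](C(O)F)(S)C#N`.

Heavy atoms from the SMILES: 3 C, 1 F, 2 N, 3 O, 1 S.
Implicit hydrogens by atom environment:
  2 × C: no H
  1 × C: 1 H
  1 × F: no H
  1 × N (charge +1): no H
  1 × N: no H
  1 × O: 1 H
  1 × O: no H
  1 × O (charge -1): no H
  1 × S: 1 H
  Total hydrogens = 3.
Molecular formula: C3H3FN2O3S

C3H3FN2O3S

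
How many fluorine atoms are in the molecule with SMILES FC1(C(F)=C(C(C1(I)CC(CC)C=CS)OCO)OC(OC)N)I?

The symbol for fluorine appears 2 times in the SMILES.

2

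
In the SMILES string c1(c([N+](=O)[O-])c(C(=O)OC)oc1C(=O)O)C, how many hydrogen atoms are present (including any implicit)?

7

Hydrogens are implicit in SMILES; fill each atom to its normal valence:
  4 × C (aromatic): no H
  4 × O: no H
  2 × C: 3 H each → 6
  2 × C: no H
  1 × N (charge +1): no H
  1 × O: 1 H
  1 × O (aromatic): no H
  1 × O (charge -1): no H
  Total hydrogens = 7.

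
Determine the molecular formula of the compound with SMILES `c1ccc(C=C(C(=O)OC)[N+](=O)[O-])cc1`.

C10H9NO4

Heavy atoms from the SMILES: 10 C, 1 N, 4 O.
Implicit hydrogens by atom environment:
  5 × C (aromatic): 1 H each → 5
  3 × O: no H
  2 × C: no H
  1 × C: 3 H
  1 × C: 1 H
  1 × C (aromatic): no H
  1 × N (charge +1): no H
  1 × O (charge -1): no H
  Total hydrogens = 9.
Molecular formula: C10H9NO4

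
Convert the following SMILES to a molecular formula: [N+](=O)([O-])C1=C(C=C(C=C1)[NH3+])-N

Heavy atoms from the SMILES: 6 C, 3 N, 2 O.
Implicit hydrogens by atom environment:
  3 × C (aromatic): 1 H each → 3
  3 × C (aromatic): no H
  1 × N (charge +1): 3 H
  1 × N: 2 H
  1 × N (charge +1): no H
  1 × O: no H
  1 × O (charge -1): no H
  Total hydrogens = 8.
Net charge +1.
Molecular formula: C6H8N3O2+

C6H8N3O2+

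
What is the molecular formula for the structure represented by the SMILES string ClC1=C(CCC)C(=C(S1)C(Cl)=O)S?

C8H8Cl2OS2

Heavy atoms from the SMILES: 8 C, 2 Cl, 1 O, 2 S.
Implicit hydrogens by atom environment:
  4 × C (aromatic): no H
  2 × C: 2 H each → 4
  2 × Cl: no H
  1 × C: 3 H
  1 × C: no H
  1 × O: no H
  1 × S: 1 H
  1 × S (aromatic): no H
  Total hydrogens = 8.
Molecular formula: C8H8Cl2OS2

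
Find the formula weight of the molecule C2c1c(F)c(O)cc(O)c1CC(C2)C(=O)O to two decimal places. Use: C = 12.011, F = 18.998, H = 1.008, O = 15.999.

Molecular formula: C11H11FO4.
M = 11×12.011 + 1×18.998 + 11×1.008 + 4×15.999 = 226.20 g/mol.

226.20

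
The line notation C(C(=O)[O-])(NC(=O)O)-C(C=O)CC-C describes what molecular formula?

Heavy atoms from the SMILES: 8 C, 1 N, 5 O.
Implicit hydrogens by atom environment:
  3 × C: 1 H each → 3
  3 × O: no H
  2 × C: 2 H each → 4
  2 × C: no H
  1 × C: 3 H
  1 × N: 1 H
  1 × O: 1 H
  1 × O (charge -1): no H
  Total hydrogens = 12.
Net charge -1.
Molecular formula: C8H12NO5-

C8H12NO5-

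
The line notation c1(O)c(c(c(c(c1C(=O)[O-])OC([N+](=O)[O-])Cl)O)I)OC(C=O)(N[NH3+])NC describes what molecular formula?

Heavy atoms from the SMILES: 11 C, 1 Cl, 1 I, 4 N, 9 O.
Implicit hydrogens by atom environment:
  6 × C (aromatic): no H
  5 × O: no H
  2 × C: 1 H each → 2
  2 × C: no H
  2 × N: 1 H each → 2
  2 × O: 1 H each → 2
  2 × O (charge -1): no H
  1 × C: 3 H
  1 × Cl: no H
  1 × I: no H
  1 × N (charge +1): 3 H
  1 × N (charge +1): no H
  Total hydrogens = 12.
Molecular formula: C11H12ClIN4O9

C11H12ClIN4O9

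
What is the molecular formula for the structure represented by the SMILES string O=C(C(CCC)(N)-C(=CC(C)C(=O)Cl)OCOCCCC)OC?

Heavy atoms from the SMILES: 16 C, 1 Cl, 1 N, 5 O.
Implicit hydrogens by atom environment:
  6 × C: 2 H each → 12
  5 × O: no H
  4 × C: 3 H each → 12
  4 × C: no H
  2 × C: 1 H each → 2
  1 × Cl: no H
  1 × N: 2 H
  Total hydrogens = 28.
Molecular formula: C16H28ClNO5

C16H28ClNO5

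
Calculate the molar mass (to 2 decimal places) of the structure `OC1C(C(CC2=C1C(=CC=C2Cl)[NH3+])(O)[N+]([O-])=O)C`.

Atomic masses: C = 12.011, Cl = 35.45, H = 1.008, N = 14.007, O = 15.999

Molecular formula: C11H14ClN2O4+.
M = 11×12.011 + 1×35.45 + 14×1.008 + 2×14.007 + 4×15.999 = 273.69 g/mol.

273.69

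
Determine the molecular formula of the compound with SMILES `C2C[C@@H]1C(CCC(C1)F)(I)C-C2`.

Heavy atoms from the SMILES: 10 C, 1 F, 1 I.
Implicit hydrogens by atom environment:
  7 × C: 2 H each → 14
  2 × C: 1 H each → 2
  1 × C: no H
  1 × F: no H
  1 × I: no H
  Total hydrogens = 16.
Molecular formula: C10H16FI

C10H16FI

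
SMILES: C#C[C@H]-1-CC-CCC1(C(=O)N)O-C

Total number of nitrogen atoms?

The symbol for nitrogen appears 1 time in the SMILES.

1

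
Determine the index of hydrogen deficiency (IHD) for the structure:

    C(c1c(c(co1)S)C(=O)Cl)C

4

Molecular formula from the SMILES: C7H7ClO2S.
DoU = (2C + 2 + N − H − X)/2 = (2·7 + 2 + 0 − 7 − 1)/2 = 8/2 = 4.
(Structurally: 1 ring(s) + 3 π bond(s) = 4.)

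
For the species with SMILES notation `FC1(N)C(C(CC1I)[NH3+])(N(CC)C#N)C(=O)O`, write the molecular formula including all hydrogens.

Heavy atoms from the SMILES: 9 C, 1 F, 1 I, 4 N, 2 O.
Implicit hydrogens by atom environment:
  4 × C: no H
  2 × C: 2 H each → 4
  2 × C: 1 H each → 2
  2 × N: no H
  1 × C: 3 H
  1 × F: no H
  1 × I: no H
  1 × N (charge +1): 3 H
  1 × N: 2 H
  1 × O: 1 H
  1 × O: no H
  Total hydrogens = 15.
Net charge +1.
Molecular formula: C9H15FIN4O2+

C9H15FIN4O2+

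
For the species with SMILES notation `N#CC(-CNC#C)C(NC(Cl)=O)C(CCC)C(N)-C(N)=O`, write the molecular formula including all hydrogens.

Heavy atoms from the SMILES: 13 C, 1 Cl, 5 N, 2 O.
Implicit hydrogens by atom environment:
  5 × C: 1 H each → 5
  4 × C: no H
  3 × C: 2 H each → 6
  2 × N: 2 H each → 4
  2 × N: 1 H each → 2
  2 × O: no H
  1 × C: 3 H
  1 × Cl: no H
  1 × N: no H
  Total hydrogens = 20.
Molecular formula: C13H20ClN5O2

C13H20ClN5O2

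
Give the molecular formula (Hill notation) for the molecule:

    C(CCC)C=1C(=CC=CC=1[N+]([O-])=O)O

C10H13NO3

Heavy atoms from the SMILES: 10 C, 1 N, 3 O.
Implicit hydrogens by atom environment:
  3 × C: 2 H each → 6
  3 × C (aromatic): 1 H each → 3
  3 × C (aromatic): no H
  1 × C: 3 H
  1 × N (charge +1): no H
  1 × O: 1 H
  1 × O: no H
  1 × O (charge -1): no H
  Total hydrogens = 13.
Molecular formula: C10H13NO3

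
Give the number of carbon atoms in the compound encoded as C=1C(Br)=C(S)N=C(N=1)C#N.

5

The symbol for carbon appears 5 times in the SMILES.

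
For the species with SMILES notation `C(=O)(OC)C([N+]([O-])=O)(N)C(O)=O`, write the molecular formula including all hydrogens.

C4H6N2O6

Heavy atoms from the SMILES: 4 C, 2 N, 6 O.
Implicit hydrogens by atom environment:
  4 × O: no H
  3 × C: no H
  1 × C: 3 H
  1 × N: 2 H
  1 × N (charge +1): no H
  1 × O: 1 H
  1 × O (charge -1): no H
  Total hydrogens = 6.
Molecular formula: C4H6N2O6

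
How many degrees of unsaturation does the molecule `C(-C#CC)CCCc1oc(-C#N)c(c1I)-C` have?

Molecular formula from the SMILES: C13H14INO.
DoU = (2C + 2 + N − H − X)/2 = (2·13 + 2 + 1 − 14 − 1)/2 = 14/2 = 7.
(Structurally: 1 ring(s) + 6 π bond(s) = 7.)

7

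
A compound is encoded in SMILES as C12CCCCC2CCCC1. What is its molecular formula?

Heavy atoms from the SMILES: 10 C.
Implicit hydrogens by atom environment:
  8 × C: 2 H each → 16
  2 × C: 1 H each → 2
  Total hydrogens = 18.
Molecular formula: C10H18

C10H18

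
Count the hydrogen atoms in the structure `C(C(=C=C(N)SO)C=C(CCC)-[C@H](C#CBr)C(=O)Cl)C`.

Hydrogens are implicit in SMILES; fill each atom to its normal valence:
  7 × C: no H
  3 × C: 2 H each → 6
  2 × C: 3 H each → 6
  2 × C: 1 H each → 2
  1 × Br: no H
  1 × Cl: no H
  1 × N: 2 H
  1 × O: 1 H
  1 × O: no H
  1 × S: no H
  Total hydrogens = 17.

17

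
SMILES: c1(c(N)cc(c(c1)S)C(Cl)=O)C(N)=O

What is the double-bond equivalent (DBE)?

Molecular formula from the SMILES: C8H7ClN2O2S.
DoU = (2C + 2 + N − H − X)/2 = (2·8 + 2 + 2 − 7 − 1)/2 = 12/2 = 6.
(Structurally: 1 ring(s) + 5 π bond(s) = 6.)

6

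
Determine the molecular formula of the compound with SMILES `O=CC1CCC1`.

C5H8O

Heavy atoms from the SMILES: 5 C, 1 O.
Implicit hydrogens by atom environment:
  3 × C: 2 H each → 6
  2 × C: 1 H each → 2
  1 × O: no H
  Total hydrogens = 8.
Molecular formula: C5H8O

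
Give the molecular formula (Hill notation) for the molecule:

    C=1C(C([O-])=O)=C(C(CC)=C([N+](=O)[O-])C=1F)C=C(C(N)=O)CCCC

Heavy atoms from the SMILES: 16 C, 1 F, 2 N, 5 O.
Implicit hydrogens by atom environment:
  5 × C (aromatic): no H
  4 × C: 2 H each → 8
  3 × C: no H
  3 × O: no H
  2 × C: 3 H each → 6
  2 × O (charge -1): no H
  1 × C (aromatic): 1 H
  1 × C: 1 H
  1 × F: no H
  1 × N: 2 H
  1 × N (charge +1): no H
  Total hydrogens = 18.
Net charge -1.
Molecular formula: C16H18FN2O5-

C16H18FN2O5-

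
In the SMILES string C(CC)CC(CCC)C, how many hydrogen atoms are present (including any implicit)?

Hydrogens are implicit in SMILES; fill each atom to its normal valence:
  5 × C: 2 H each → 10
  3 × C: 3 H each → 9
  1 × C: 1 H
  Total hydrogens = 20.

20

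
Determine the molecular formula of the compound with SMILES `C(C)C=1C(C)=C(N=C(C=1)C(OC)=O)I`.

Heavy atoms from the SMILES: 10 C, 1 I, 1 N, 2 O.
Implicit hydrogens by atom environment:
  4 × C (aromatic): no H
  3 × C: 3 H each → 9
  2 × O: no H
  1 × C: 2 H
  1 × C (aromatic): 1 H
  1 × C: no H
  1 × I: no H
  1 × N (aromatic): no H
  Total hydrogens = 12.
Molecular formula: C10H12INO2

C10H12INO2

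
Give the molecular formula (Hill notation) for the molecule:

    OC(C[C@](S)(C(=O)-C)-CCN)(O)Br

Heavy atoms from the SMILES: 1 Br, 7 C, 1 N, 3 O, 1 S.
Implicit hydrogens by atom environment:
  3 × C: 2 H each → 6
  3 × C: no H
  2 × O: 1 H each → 2
  1 × Br: no H
  1 × C: 3 H
  1 × N: 2 H
  1 × O: no H
  1 × S: 1 H
  Total hydrogens = 14.
Molecular formula: C7H14BrNO3S

C7H14BrNO3S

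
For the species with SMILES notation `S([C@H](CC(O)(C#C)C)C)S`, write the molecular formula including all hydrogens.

Heavy atoms from the SMILES: 7 C, 1 O, 2 S.
Implicit hydrogens by atom environment:
  2 × C: 3 H each → 6
  2 × C: 1 H each → 2
  2 × C: no H
  1 × C: 2 H
  1 × O: 1 H
  1 × S: 1 H
  1 × S: no H
  Total hydrogens = 12.
Molecular formula: C7H12OS2

C7H12OS2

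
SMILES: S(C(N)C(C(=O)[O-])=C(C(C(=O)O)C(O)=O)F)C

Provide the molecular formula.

C8H9FNO6S-

Heavy atoms from the SMILES: 8 C, 1 F, 1 N, 6 O, 1 S.
Implicit hydrogens by atom environment:
  5 × C: no H
  3 × O: no H
  2 × C: 1 H each → 2
  2 × O: 1 H each → 2
  1 × C: 3 H
  1 × F: no H
  1 × N: 2 H
  1 × O (charge -1): no H
  1 × S: no H
  Total hydrogens = 9.
Net charge -1.
Molecular formula: C8H9FNO6S-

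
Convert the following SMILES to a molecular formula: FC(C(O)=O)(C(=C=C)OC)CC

Heavy atoms from the SMILES: 8 C, 1 F, 3 O.
Implicit hydrogens by atom environment:
  4 × C: no H
  2 × C: 3 H each → 6
  2 × C: 2 H each → 4
  2 × O: no H
  1 × F: no H
  1 × O: 1 H
  Total hydrogens = 11.
Molecular formula: C8H11FO3

C8H11FO3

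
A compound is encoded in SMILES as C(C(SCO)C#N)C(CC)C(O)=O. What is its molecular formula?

Heavy atoms from the SMILES: 8 C, 1 N, 3 O, 1 S.
Implicit hydrogens by atom environment:
  3 × C: 2 H each → 6
  2 × C: 1 H each → 2
  2 × C: no H
  2 × O: 1 H each → 2
  1 × C: 3 H
  1 × N: no H
  1 × O: no H
  1 × S: no H
  Total hydrogens = 13.
Molecular formula: C8H13NO3S

C8H13NO3S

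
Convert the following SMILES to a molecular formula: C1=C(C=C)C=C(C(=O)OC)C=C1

C10H10O2

Heavy atoms from the SMILES: 10 C, 2 O.
Implicit hydrogens by atom environment:
  4 × C (aromatic): 1 H each → 4
  2 × C (aromatic): no H
  2 × O: no H
  1 × C: 3 H
  1 × C: 2 H
  1 × C: 1 H
  1 × C: no H
  Total hydrogens = 10.
Molecular formula: C10H10O2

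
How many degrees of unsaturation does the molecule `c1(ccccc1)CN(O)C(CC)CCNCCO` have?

4

Molecular formula from the SMILES: C14H24N2O2.
DoU = (2C + 2 + N − H − X)/2 = (2·14 + 2 + 2 − 24 − 0)/2 = 8/2 = 4.
(Structurally: 1 ring(s) + 3 π bond(s) = 4.)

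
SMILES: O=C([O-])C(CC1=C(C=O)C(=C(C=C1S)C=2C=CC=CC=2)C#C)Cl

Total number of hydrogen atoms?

12

Hydrogens are implicit in SMILES; fill each atom to its normal valence:
  6 × C (aromatic): 1 H each → 6
  6 × C (aromatic): no H
  3 × C: 1 H each → 3
  2 × C: no H
  2 × O: no H
  1 × C: 2 H
  1 × Cl: no H
  1 × O (charge -1): no H
  1 × S: 1 H
  Total hydrogens = 12.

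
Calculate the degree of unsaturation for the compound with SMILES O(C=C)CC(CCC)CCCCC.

1

Molecular formula from the SMILES: C12H24O.
DoU = (2C + 2 + N − H − X)/2 = (2·12 + 2 + 0 − 24 − 0)/2 = 2/2 = 1.
(Structurally: 0 ring(s) + 1 π bond(s) = 1.)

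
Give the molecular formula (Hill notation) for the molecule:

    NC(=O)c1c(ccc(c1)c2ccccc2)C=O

C14H11NO2

Heavy atoms from the SMILES: 14 C, 1 N, 2 O.
Implicit hydrogens by atom environment:
  8 × C (aromatic): 1 H each → 8
  4 × C (aromatic): no H
  2 × O: no H
  1 × C: 1 H
  1 × C: no H
  1 × N: 2 H
  Total hydrogens = 11.
Molecular formula: C14H11NO2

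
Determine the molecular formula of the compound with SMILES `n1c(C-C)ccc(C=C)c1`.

Heavy atoms from the SMILES: 9 C, 1 N.
Implicit hydrogens by atom environment:
  3 × C (aromatic): 1 H each → 3
  2 × C: 2 H each → 4
  2 × C (aromatic): no H
  1 × C: 3 H
  1 × C: 1 H
  1 × N (aromatic): no H
  Total hydrogens = 11.
Molecular formula: C9H11N

C9H11N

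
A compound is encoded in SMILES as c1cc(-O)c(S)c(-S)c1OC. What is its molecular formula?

Heavy atoms from the SMILES: 7 C, 2 O, 2 S.
Implicit hydrogens by atom environment:
  4 × C (aromatic): no H
  2 × C (aromatic): 1 H each → 2
  2 × S: 1 H each → 2
  1 × C: 3 H
  1 × O: 1 H
  1 × O: no H
  Total hydrogens = 8.
Molecular formula: C7H8O2S2

C7H8O2S2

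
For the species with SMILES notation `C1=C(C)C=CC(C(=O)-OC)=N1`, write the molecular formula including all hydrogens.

C8H9NO2

Heavy atoms from the SMILES: 8 C, 1 N, 2 O.
Implicit hydrogens by atom environment:
  3 × C (aromatic): 1 H each → 3
  2 × C: 3 H each → 6
  2 × C (aromatic): no H
  2 × O: no H
  1 × C: no H
  1 × N (aromatic): no H
  Total hydrogens = 9.
Molecular formula: C8H9NO2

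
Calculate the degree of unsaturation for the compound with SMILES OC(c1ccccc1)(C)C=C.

5

Molecular formula from the SMILES: C10H12O.
DoU = (2C + 2 + N − H − X)/2 = (2·10 + 2 + 0 − 12 − 0)/2 = 10/2 = 5.
(Structurally: 1 ring(s) + 4 π bond(s) = 5.)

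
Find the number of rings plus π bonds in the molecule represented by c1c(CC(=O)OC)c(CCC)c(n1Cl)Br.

Molecular formula from the SMILES: C10H13BrClNO2.
DoU = (2C + 2 + N − H − X)/2 = (2·10 + 2 + 1 − 13 − 2)/2 = 8/2 = 4.
(Structurally: 1 ring(s) + 3 π bond(s) = 4.)

4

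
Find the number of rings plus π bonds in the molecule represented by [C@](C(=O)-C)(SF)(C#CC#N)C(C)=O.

Molecular formula from the SMILES: C8H6FNO2S.
DoU = (2C + 2 + N − H − X)/2 = (2·8 + 2 + 1 − 6 − 1)/2 = 12/2 = 6.
(Structurally: 0 ring(s) + 6 π bond(s) = 6.)

6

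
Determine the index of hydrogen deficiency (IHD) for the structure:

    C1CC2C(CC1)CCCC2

Molecular formula from the SMILES: C10H18.
DoU = (2C + 2 + N − H − X)/2 = (2·10 + 2 + 0 − 18 − 0)/2 = 4/2 = 2.
(Structurally: 2 ring(s) + 0 π bond(s) = 2.)

2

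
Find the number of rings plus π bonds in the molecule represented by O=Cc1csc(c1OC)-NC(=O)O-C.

Molecular formula from the SMILES: C8H9NO4S.
DoU = (2C + 2 + N − H − X)/2 = (2·8 + 2 + 1 − 9 − 0)/2 = 10/2 = 5.
(Structurally: 1 ring(s) + 4 π bond(s) = 5.)

5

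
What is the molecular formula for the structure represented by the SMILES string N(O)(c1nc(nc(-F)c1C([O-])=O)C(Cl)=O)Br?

C6HBrClFN3O4-

Heavy atoms from the SMILES: 1 Br, 6 C, 1 Cl, 1 F, 3 N, 4 O.
Implicit hydrogens by atom environment:
  4 × C (aromatic): no H
  2 × C: no H
  2 × N (aromatic): no H
  2 × O: no H
  1 × Br: no H
  1 × Cl: no H
  1 × F: no H
  1 × N: no H
  1 × O: 1 H
  1 × O (charge -1): no H
  Total hydrogens = 1.
Net charge -1.
Molecular formula: C6HBrClFN3O4-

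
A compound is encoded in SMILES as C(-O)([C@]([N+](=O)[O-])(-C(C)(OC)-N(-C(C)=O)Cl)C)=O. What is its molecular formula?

C8H13ClN2O6

Heavy atoms from the SMILES: 8 C, 1 Cl, 2 N, 6 O.
Implicit hydrogens by atom environment:
  4 × C: 3 H each → 12
  4 × C: no H
  4 × O: no H
  1 × Cl: no H
  1 × N: no H
  1 × N (charge +1): no H
  1 × O: 1 H
  1 × O (charge -1): no H
  Total hydrogens = 13.
Molecular formula: C8H13ClN2O6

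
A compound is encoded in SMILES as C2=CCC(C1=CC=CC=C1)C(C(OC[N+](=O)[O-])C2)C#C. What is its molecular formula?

C16H17NO3

Heavy atoms from the SMILES: 16 C, 1 N, 3 O.
Implicit hydrogens by atom environment:
  6 × C: 1 H each → 6
  5 × C (aromatic): 1 H each → 5
  3 × C: 2 H each → 6
  2 × O: no H
  1 × C: no H
  1 × C (aromatic): no H
  1 × N (charge +1): no H
  1 × O (charge -1): no H
  Total hydrogens = 17.
Molecular formula: C16H17NO3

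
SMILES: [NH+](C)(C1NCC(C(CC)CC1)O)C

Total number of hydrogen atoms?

Hydrogens are implicit in SMILES; fill each atom to its normal valence:
  4 × C: 2 H each → 8
  3 × C: 3 H each → 9
  3 × C: 1 H each → 3
  1 × N: 1 H
  1 × N (charge +1): 1 H
  1 × O: 1 H
  Total hydrogens = 23.

23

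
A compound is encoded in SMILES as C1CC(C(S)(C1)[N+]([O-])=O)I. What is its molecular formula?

C5H8INO2S

Heavy atoms from the SMILES: 5 C, 1 I, 1 N, 2 O, 1 S.
Implicit hydrogens by atom environment:
  3 × C: 2 H each → 6
  1 × C: 1 H
  1 × C: no H
  1 × I: no H
  1 × N (charge +1): no H
  1 × O: no H
  1 × O (charge -1): no H
  1 × S: 1 H
  Total hydrogens = 8.
Molecular formula: C5H8INO2S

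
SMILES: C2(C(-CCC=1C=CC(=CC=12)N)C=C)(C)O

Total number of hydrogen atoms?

Hydrogens are implicit in SMILES; fill each atom to its normal valence:
  3 × C: 2 H each → 6
  3 × C (aromatic): 1 H each → 3
  3 × C (aromatic): no H
  2 × C: 1 H each → 2
  1 × C: 3 H
  1 × C: no H
  1 × N: 2 H
  1 × O: 1 H
  Total hydrogens = 17.

17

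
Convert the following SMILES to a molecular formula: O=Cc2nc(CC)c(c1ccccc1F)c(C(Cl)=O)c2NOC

C16H14ClFN2O3

Heavy atoms from the SMILES: 16 C, 1 Cl, 1 F, 2 N, 3 O.
Implicit hydrogens by atom environment:
  7 × C (aromatic): no H
  4 × C (aromatic): 1 H each → 4
  3 × O: no H
  2 × C: 3 H each → 6
  1 × C: 2 H
  1 × C: 1 H
  1 × C: no H
  1 × Cl: no H
  1 × F: no H
  1 × N: 1 H
  1 × N (aromatic): no H
  Total hydrogens = 14.
Molecular formula: C16H14ClFN2O3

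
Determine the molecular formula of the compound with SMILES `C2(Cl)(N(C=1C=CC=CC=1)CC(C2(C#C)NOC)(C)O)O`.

C14H17ClN2O3

Heavy atoms from the SMILES: 14 C, 1 Cl, 2 N, 3 O.
Implicit hydrogens by atom environment:
  5 × C (aromatic): 1 H each → 5
  4 × C: no H
  2 × C: 3 H each → 6
  2 × O: 1 H each → 2
  1 × C: 2 H
  1 × C: 1 H
  1 × C (aromatic): no H
  1 × Cl: no H
  1 × N: 1 H
  1 × N: no H
  1 × O: no H
  Total hydrogens = 17.
Molecular formula: C14H17ClN2O3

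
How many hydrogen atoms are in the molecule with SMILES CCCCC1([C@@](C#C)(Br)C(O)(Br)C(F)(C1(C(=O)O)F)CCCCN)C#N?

22

Hydrogens are implicit in SMILES; fill each atom to its normal valence:
  8 × C: no H
  7 × C: 2 H each → 14
  2 × Br: no H
  2 × F: no H
  2 × O: 1 H each → 2
  1 × C: 3 H
  1 × C: 1 H
  1 × N: 2 H
  1 × N: no H
  1 × O: no H
  Total hydrogens = 22.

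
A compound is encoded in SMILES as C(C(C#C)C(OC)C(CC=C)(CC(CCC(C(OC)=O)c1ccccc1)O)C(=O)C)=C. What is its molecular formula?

C26H34O5

Heavy atoms from the SMILES: 26 C, 5 O.
Implicit hydrogens by atom environment:
  7 × C: 1 H each → 7
  6 × C: 2 H each → 12
  5 × C (aromatic): 1 H each → 5
  4 × C: no H
  4 × O: no H
  3 × C: 3 H each → 9
  1 × C (aromatic): no H
  1 × O: 1 H
  Total hydrogens = 34.
Molecular formula: C26H34O5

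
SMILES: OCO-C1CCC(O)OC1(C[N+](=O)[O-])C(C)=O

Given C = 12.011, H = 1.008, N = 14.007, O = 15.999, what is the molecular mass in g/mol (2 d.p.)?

249.22

Molecular formula: C9H15NO7.
M = 9×12.011 + 15×1.008 + 1×14.007 + 7×15.999 = 249.22 g/mol.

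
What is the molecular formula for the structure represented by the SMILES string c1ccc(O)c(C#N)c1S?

Heavy atoms from the SMILES: 7 C, 1 N, 1 O, 1 S.
Implicit hydrogens by atom environment:
  3 × C (aromatic): 1 H each → 3
  3 × C (aromatic): no H
  1 × C: no H
  1 × N: no H
  1 × O: 1 H
  1 × S: 1 H
  Total hydrogens = 5.
Molecular formula: C7H5NOS

C7H5NOS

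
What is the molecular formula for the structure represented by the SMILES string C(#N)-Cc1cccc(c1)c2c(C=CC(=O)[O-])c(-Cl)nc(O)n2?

Heavy atoms from the SMILES: 15 C, 1 Cl, 3 N, 3 O.
Implicit hydrogens by atom environment:
  6 × C (aromatic): no H
  4 × C (aromatic): 1 H each → 4
  2 × C: 1 H each → 2
  2 × C: no H
  2 × N (aromatic): no H
  1 × C: 2 H
  1 × Cl: no H
  1 × N: no H
  1 × O: 1 H
  1 × O: no H
  1 × O (charge -1): no H
  Total hydrogens = 9.
Net charge -1.
Molecular formula: C15H9ClN3O3-

C15H9ClN3O3-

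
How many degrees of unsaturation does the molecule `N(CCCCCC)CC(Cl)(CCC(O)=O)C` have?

Molecular formula from the SMILES: C12H24ClNO2.
DoU = (2C + 2 + N − H − X)/2 = (2·12 + 2 + 1 − 24 − 1)/2 = 2/2 = 1.
(Structurally: 0 ring(s) + 1 π bond(s) = 1.)

1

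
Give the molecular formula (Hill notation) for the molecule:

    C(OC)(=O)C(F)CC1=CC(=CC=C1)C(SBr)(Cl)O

Heavy atoms from the SMILES: 1 Br, 11 C, 1 Cl, 1 F, 3 O, 1 S.
Implicit hydrogens by atom environment:
  4 × C (aromatic): 1 H each → 4
  2 × C: no H
  2 × C (aromatic): no H
  2 × O: no H
  1 × Br: no H
  1 × C: 3 H
  1 × C: 2 H
  1 × C: 1 H
  1 × Cl: no H
  1 × F: no H
  1 × O: 1 H
  1 × S: no H
  Total hydrogens = 11.
Molecular formula: C11H11BrClFO3S

C11H11BrClFO3S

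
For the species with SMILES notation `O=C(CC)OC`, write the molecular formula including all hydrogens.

C4H8O2

Heavy atoms from the SMILES: 4 C, 2 O.
Implicit hydrogens by atom environment:
  2 × C: 3 H each → 6
  2 × O: no H
  1 × C: 2 H
  1 × C: no H
  Total hydrogens = 8.
Molecular formula: C4H8O2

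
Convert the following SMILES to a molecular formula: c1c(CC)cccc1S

C8H10S

Heavy atoms from the SMILES: 8 C, 1 S.
Implicit hydrogens by atom environment:
  4 × C (aromatic): 1 H each → 4
  2 × C (aromatic): no H
  1 × C: 3 H
  1 × C: 2 H
  1 × S: 1 H
  Total hydrogens = 10.
Molecular formula: C8H10S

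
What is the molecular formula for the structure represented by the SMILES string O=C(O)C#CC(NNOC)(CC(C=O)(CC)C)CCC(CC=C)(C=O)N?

Heavy atoms from the SMILES: 18 C, 3 N, 5 O.
Implicit hydrogens by atom environment:
  6 × C: 2 H each → 12
  6 × C: no H
  4 × O: no H
  3 × C: 3 H each → 9
  3 × C: 1 H each → 3
  2 × N: 1 H each → 2
  1 × N: 2 H
  1 × O: 1 H
  Total hydrogens = 29.
Molecular formula: C18H29N3O5

C18H29N3O5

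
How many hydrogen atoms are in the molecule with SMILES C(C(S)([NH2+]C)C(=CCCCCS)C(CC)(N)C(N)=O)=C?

28

Hydrogens are implicit in SMILES; fill each atom to its normal valence:
  6 × C: 2 H each → 12
  4 × C: no H
  2 × C: 3 H each → 6
  2 × C: 1 H each → 2
  2 × N: 2 H each → 4
  2 × S: 1 H each → 2
  1 × N (charge +1): 2 H
  1 × O: no H
  Total hydrogens = 28.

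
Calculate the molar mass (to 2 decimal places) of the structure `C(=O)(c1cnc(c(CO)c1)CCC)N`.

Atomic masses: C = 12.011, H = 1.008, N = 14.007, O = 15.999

Molecular formula: C10H14N2O2.
M = 10×12.011 + 14×1.008 + 2×14.007 + 2×15.999 = 194.23 g/mol.

194.23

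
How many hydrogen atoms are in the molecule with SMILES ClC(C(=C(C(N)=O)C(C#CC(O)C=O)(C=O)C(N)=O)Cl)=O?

8

Hydrogens are implicit in SMILES; fill each atom to its normal valence:
  8 × C: no H
  5 × O: no H
  3 × C: 1 H each → 3
  2 × Cl: no H
  2 × N: 2 H each → 4
  1 × O: 1 H
  Total hydrogens = 8.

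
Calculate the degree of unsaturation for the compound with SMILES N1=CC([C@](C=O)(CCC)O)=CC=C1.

5

Molecular formula from the SMILES: C10H13NO2.
DoU = (2C + 2 + N − H − X)/2 = (2·10 + 2 + 1 − 13 − 0)/2 = 10/2 = 5.
(Structurally: 1 ring(s) + 4 π bond(s) = 5.)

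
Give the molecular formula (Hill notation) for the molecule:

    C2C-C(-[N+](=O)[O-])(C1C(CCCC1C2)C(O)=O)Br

C11H16BrNO4

Heavy atoms from the SMILES: 1 Br, 11 C, 1 N, 4 O.
Implicit hydrogens by atom environment:
  6 × C: 2 H each → 12
  3 × C: 1 H each → 3
  2 × C: no H
  2 × O: no H
  1 × Br: no H
  1 × N (charge +1): no H
  1 × O: 1 H
  1 × O (charge -1): no H
  Total hydrogens = 16.
Molecular formula: C11H16BrNO4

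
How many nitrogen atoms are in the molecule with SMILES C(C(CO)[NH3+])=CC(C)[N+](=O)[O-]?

The symbol for nitrogen appears 2 times in the SMILES.

2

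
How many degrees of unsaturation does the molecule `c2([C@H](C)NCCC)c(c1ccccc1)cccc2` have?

8

Molecular formula from the SMILES: C17H21N.
DoU = (2C + 2 + N − H − X)/2 = (2·17 + 2 + 1 − 21 − 0)/2 = 16/2 = 8.
(Structurally: 2 ring(s) + 6 π bond(s) = 8.)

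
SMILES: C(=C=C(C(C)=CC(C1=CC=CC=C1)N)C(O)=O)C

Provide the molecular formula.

Heavy atoms from the SMILES: 15 C, 1 N, 2 O.
Implicit hydrogens by atom environment:
  5 × C (aromatic): 1 H each → 5
  4 × C: no H
  3 × C: 1 H each → 3
  2 × C: 3 H each → 6
  1 × C (aromatic): no H
  1 × N: 2 H
  1 × O: 1 H
  1 × O: no H
  Total hydrogens = 17.
Molecular formula: C15H17NO2

C15H17NO2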